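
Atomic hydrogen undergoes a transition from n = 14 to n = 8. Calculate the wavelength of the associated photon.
8659.7802 nm

First, find the transition energy using E_n = -13.6057 / n² eV:
E_14 = -13.6057 / 14² = -0.0694168367 eV
E_8 = -13.6057 / 8² = -0.2125890625 eV

Photon energy: |ΔE| = |E_8 - E_14| = 0.1431722258 eV

Convert to wavelength using E = hc/λ with hc = 1239.84 eV·nm:
λ = hc/E = 1239.84 eV·nm / 0.1431722258 eV
λ = 8659.7802 nm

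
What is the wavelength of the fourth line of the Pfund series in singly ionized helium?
823.8000 nm

The lines of a series are numbered from the longest wavelength (smallest ΔE) outward; the fourth line is the transition from n = n_f + 4 to n_f.
The Pfund series has all transitions ending at n_f = 5.

For He⁺ (Z = 2), the fourth line (δ-line) is the jump from n = 9 to n = 5:
E_9 = -13.6057 × 2² / 9² = -0.67188642 eV
E_5 = -13.6057 × 2² / 5² = -2.17691200 eV
ΔE = E_9 - E_5 = 1.50502558 eV

λ = hc/E = 1239.84 eV·nm / 1.50502558 eV
λ = 823.8000 nm

This is the δ-line of the Pfund series in He⁺.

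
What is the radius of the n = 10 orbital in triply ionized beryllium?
1.3229 nm (or 13.2294 Å)

The Bohr radius formula is:
r_n = n² a₀ / Z

where a₀ = 0.0529177 nm is the Bohr radius.

For Be³⁺ (Z = 4) at n = 10:
r_10 = 10² × 0.0529177 nm / 4
r_10 = 100 × 0.0529177 nm / 4
r_10 = 5.29177 nm / 4
r_10 = 1.3229 nm

The electron orbits at approximately 1.3229 nm from the nucleus.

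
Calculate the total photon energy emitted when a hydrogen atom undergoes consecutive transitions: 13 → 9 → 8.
0.132082 eV

The energy levels of hydrogen are E_n = -13.6057 / n² eV.

First transition (13 → 9):
ΔE₁ = |E_9 - E_13|
ΔE₁ = |-0.167971604938 - (-0.080507100592)| = 0.087464504 eV

Second transition (9 → 8):
ΔE₂ = |E_8 - E_9|
ΔE₂ = |-0.212589062500 - (-0.167971604938)| = 0.044617458 eV

Total energy released:
E_total = ΔE₁ + ΔE₂ = 0.087464504 + 0.044617458 = 0.132082 eV

Note: This equals the direct transition 13 → 8: 0.132082 eV ✓
Energy is conserved regardless of the path taken.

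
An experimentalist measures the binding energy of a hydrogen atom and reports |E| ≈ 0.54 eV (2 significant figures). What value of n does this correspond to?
n = 5

The exact energy levels follow E_n = -13.6057 eV / n².

The measured value (-0.54 eV) is reported to only 2 significant figures, so we must test candidate n values and see which one matches to that precision.

Candidate energies:
  n = 3:  E = -13.6057/3² = -1.51174 eV
  n = 4:  E = -13.6057/4² = -0.85036 eV
  n = 5:  E = -13.6057/5² = -0.54423 eV  ← matches
  n = 6:  E = -13.6057/6² = -0.37794 eV
  n = 7:  E = -13.6057/7² = -0.27767 eV

Checking against the measurement of -0.54 eV (2 sig figs), only n = 5 agrees:
E_5 = -0.54423 eV, which rounds to -0.54 eV ✓

Therefore n = 5.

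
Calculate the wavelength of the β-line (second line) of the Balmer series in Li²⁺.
54.0009 nm

The lines of a series are numbered from the longest wavelength (smallest ΔE) outward; the second line is the transition from n = n_f + 2 to n_f.
The Balmer series has all transitions ending at n_f = 2.

For Li²⁺ (Z = 3), the second line (β-line) is the jump from n = 4 to n = 2:
E_4 = -13.6057 × 3² / 4² = -7.653206 eV
E_2 = -13.6057 × 3² / 2² = -30.612825 eV
ΔE = E_4 - E_2 = 22.959619 eV

λ = hc/E = 1239.84 eV·nm / 22.959619 eV
λ = 54.0009 nm

This is the β-line of the Balmer series in Li²⁺.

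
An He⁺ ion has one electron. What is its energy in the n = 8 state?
-0.850 eV

For hydrogen-like ions, the energy levels scale with Z²:
E_n = -13.6057 Z² / n² eV

For He⁺ (Z = 2) at n = 8:
E_8 = -13.6057 × 2² / 8²
E_8 = -13.6057 × 4 / 64
E_8 = -54.4228 / 64
E_8 = -0.850 eV

The energy is 4 times more negative than hydrogen at the same n due to the stronger nuclear charge.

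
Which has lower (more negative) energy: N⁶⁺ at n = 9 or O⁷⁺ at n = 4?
O⁷⁺ at n = 4 (E = -54.4228 eV)

Using E_n = -13.6057 Z² / n² eV:

N⁶⁺ (Z = 7) at n = 9:
E = -13.6057 × 7² / 9² = -13.6057 × 49 / 81 = -8.2306086 eV

O⁷⁺ (Z = 8) at n = 4:
E = -13.6057 × 8² / 4² = -13.6057 × 64 / 16 = -54.4228000 eV

Since -54.4228000 eV < -8.2306086 eV,
O⁷⁺ at n = 4 is more tightly bound (requires more energy to ionize).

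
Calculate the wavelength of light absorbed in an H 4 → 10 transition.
1735.743 nm

First, find the transition energy using E_n = -13.6057 / n² eV:
E_4 = -13.6057 / 4² = -0.850356250 eV
E_10 = -13.6057 / 10² = -0.136057000 eV

Photon energy: |ΔE| = |E_10 - E_4| = 0.714299250 eV

Convert to wavelength using E = hc/λ with hc = 1239.84 eV·nm:
λ = hc/E = 1239.84 eV·nm / 0.714299250 eV
λ = 1735.743 nm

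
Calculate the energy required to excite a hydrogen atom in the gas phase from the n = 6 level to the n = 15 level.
0.32 eV

The energy levels of a hydrogen-like atom are E_n = -13.6057 eV / n².

Energy at n = 6: E_6 = -13.6057 / 6² = -0.37794 eV
Energy at n = 15: E_15 = -13.6057 / 15² = -0.06047 eV

The excitation energy is the difference:
ΔE = E_15 - E_6
ΔE = -0.06047 - (-0.37794)
ΔE = 0.32 eV

Since this is positive, energy must be absorbed (photon absorption).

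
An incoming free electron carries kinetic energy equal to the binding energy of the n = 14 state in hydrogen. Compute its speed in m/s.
1.5626e+05 m/s (or 0.052% of c)

The binding energy at n = 14 for hydrogen is:
E_14 = -13.6057/14² = -0.069416837 eV
|E_14| = 0.069416837 eV

Convert to Joules:
KE = 0.069416837 eV × (1.602177 × 10⁻¹⁹ J/eV) = 1.112181e-20 J

Using KE = ½mv²:
v = √(2·KE/m_e)
v = √(2 × 1.112181e-20 J / 9.10938 × 10⁻³¹ kg)
v = 1.5626e+05 m/s

This is approximately 0.052% the speed of light.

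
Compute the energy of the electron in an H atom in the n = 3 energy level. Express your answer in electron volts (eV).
-1.511744 eV

The energy levels of a hydrogen-like atom are given by:
E_n = -13.6057 eV / n²

For n = 3:
E_3 = -13.6057 eV / 3²
E_3 = -13.6057 eV / 9
E_3 = -1.511744 eV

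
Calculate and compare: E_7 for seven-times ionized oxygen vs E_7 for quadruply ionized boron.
O⁷⁺ at n = 7 (E = -17.77 eV)

Using E_n = -13.6057 Z² / n² eV:

O⁷⁺ (Z = 8) at n = 7:
E = -13.6057 × 8² / 7² = -13.6057 × 64 / 49 = -17.77071 eV

B⁴⁺ (Z = 5) at n = 7:
E = -13.6057 × 5² / 7² = -13.6057 × 25 / 49 = -6.94168 eV

Since -17.77071 eV < -6.94168 eV,
O⁷⁺ at n = 7 is more tightly bound (requires more energy to ionize).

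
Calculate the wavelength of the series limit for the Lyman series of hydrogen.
91.13 nm

The series limit corresponds to the transition from n = ∞ to n = 1.
This is the highest energy (shortest wavelength) transition in the Lyman series.

E_∞ = 0 eV
E_1 = -13.6057 / 1² = -13.6057 eV

Energy at series limit:
ΔE = E_∞ - E_1 = 0 - (-13.6057) = 13.6057 eV
λ = hc/E = 1239.84 eV·nm / 13.6057 eV = 91.13 nm

This energy equals the ionization energy from the n = 1 state of hydrogen.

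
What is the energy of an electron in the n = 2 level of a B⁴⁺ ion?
-85.036 eV

For hydrogen-like ions, the energy levels scale with Z²:
E_n = -13.6057 Z² / n² eV

For B⁴⁺ (Z = 5) at n = 2:
E_2 = -13.6057 × 5² / 2²
E_2 = -13.6057 × 25 / 4
E_2 = -340.1425 / 4
E_2 = -85.036 eV

The energy is 25 times more negative than hydrogen at the same n due to the stronger nuclear charge.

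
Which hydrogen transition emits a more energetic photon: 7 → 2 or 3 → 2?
7 → 2

Calculate the energy for each transition:

Transition 7 → 2:
ΔE₁ = |E_2 - E_7| = |-13.6057/2² - (-13.6057/7²)|
ΔE₁ = |-3.40142500000 - (-0.27766734694)| = 3.12375765 eV

Transition 3 → 2:
ΔE₂ = |E_2 - E_3| = |-13.6057/2² - (-13.6057/3²)|
ΔE₂ = |-3.40142500000 - (-1.51174444444)| = 1.88968056 eV

Since 3.12375765 eV > 1.88968056 eV, the transition 7 → 2 emits the more energetic photon.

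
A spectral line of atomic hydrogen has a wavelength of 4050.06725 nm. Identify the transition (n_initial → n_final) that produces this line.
n = 5 → n = 4

First, find the photon energy from the wavelength (hc = 1239.84 eV·nm):
E = hc/λ = 1239.84 eV·nm / 4050.06725 nm = 0.30612825 eV

The energy levels of hydrogen satisfy E_n = -13.6057 / n² eV, so an emission n_i → n_f releases
ΔE = 13.6057 × (1/n_f² − 1/n_i²) eV.

Setting ΔE equal to the photon energy:
1/n_f² − 1/n_i² = 0.30612825 / 13.6057 = 0.022500000

Since 1/n_i² must be positive, we need 1/n_f² > 0.022500000, i.e. n_f ≤ 6. For each allowed n_f, solve n_i = (1/n_f² − 0.022500000)^(−1/2) and check whether it is a whole number:
  n_f = 1: 1/n_i² = 1.000000000 − 0.022500000 = 0.977500000 → n_i = 1.011  (not an integer) ✗
  n_f = 2: 1/n_i² = 0.250000000 − 0.022500000 = 0.227500000 → n_i = 2.097  (not an integer) ✗
  n_f = 3: 1/n_i² = 0.111111111 − 0.022500000 = 0.088611111 → n_i = 3.359  (not an integer) ✗
  n_f = 4: 1/n_i² = 0.062500000 − 0.022500000 = 0.040000000 → n_i = 5.000  → integer, n_i = 5 ✓
  n_f = 5: 1/n_i² = 0.040000000 − 0.022500000 = 0.017500000 → n_i = 7.559  (not an integer) ✗
  n_f = 6: 1/n_i² = 0.027777778 − 0.022500000 = 0.005277778 → n_i = 13.765  (not an integer) ✗

Only n_f = 4 gives an integer upper level, n_i = 5.

The transition is from n = 5 to n = 4 (emission).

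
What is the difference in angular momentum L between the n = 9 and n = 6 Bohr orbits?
3.164e-34 J·s (or 3ℏ)

In the Bohr model, L_n = nℏ where ℏ = 1.05457e-34 J·s.

L_9 = 9ℏ = 9.49113e-34 J·s
L_6 = 6ℏ = 6.32742e-34 J·s

ΔL = L_9 - L_6 = (9 - 6)ℏ = 3ℏ
ΔL = 3 × 1.05457e-34 J·s = 3.164e-34 J·s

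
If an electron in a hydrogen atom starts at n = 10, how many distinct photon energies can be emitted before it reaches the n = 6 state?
10

The electron can occupy levels n = 6, 7, ..., 10 during de-excitation — that is m = 10 - 6 + 1 = 5 distinct levels.

The number of distinct spectral lines equals the number of ways to choose 2 of these m levels (each pair gives one possible emission transition):

Number of lines = m(m-1)/2 = 5×4/2 = 10

These correspond to all possible transitions between the 5 levels:
10 → 9, 10 → 8, 10 → 7, 10 → 6, 9 → 8, 9 → 7, 9 → 6, 8 → 7...

Each transition produces a photon with a unique energy (and thus wavelength). This count does not depend on Z.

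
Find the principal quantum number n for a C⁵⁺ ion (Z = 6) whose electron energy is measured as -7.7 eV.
n = 8

The exact energy levels follow E_n = -13.6057 Z² / n² eV with Z = 6.

The measured value (-7.7 eV) is reported to only 2 significant figures, so we must test candidate n values and see which one matches to that precision.

Candidate energies:
  n = 6:  E = -13.6057 × 6² / 6² = -13.60570 eV
  n = 7:  E = -13.6057 × 6² / 7² = -9.99602 eV
  n = 8:  E = -13.6057 × 6² / 8² = -7.65321 eV  ← matches
  n = 9:  E = -13.6057 × 6² / 9² = -6.04698 eV
  n = 10:  E = -13.6057 × 6² / 10² = -4.89805 eV

Checking against the measurement of -7.7 eV (2 sig figs), only n = 8 agrees:
E_8 = -7.65321 eV, which rounds to -7.7 eV ✓

Therefore n = 8.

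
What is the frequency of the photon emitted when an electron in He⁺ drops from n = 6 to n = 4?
4.5692e+14 Hz

First, find the transition energy:
E_6 = -13.6057 × 2² / 6² = -1.5117444 eV
E_4 = -13.6057 × 2² / 4² = -3.4014250 eV
|ΔE| = |E_4 - E_6| = 1.8896806 eV

Convert to Joules: E = 1.8896806 eV × (1.602177 × 10⁻¹⁹ J/eV) = 3.027603e-19 J

Using E = hf:
f = E/h = 3.027603e-19 J / (6.62607 × 10⁻³⁴ J·s)
f = 4.5692e+14 Hz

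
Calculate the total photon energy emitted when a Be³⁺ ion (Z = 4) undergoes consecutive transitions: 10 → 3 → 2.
52.2459 eV

The energy levels of Be³⁺ are E_n = -13.6057 × 4² / n² eV.

First transition (10 → 3):
ΔE₁ = |E_3 - E_10|
ΔE₁ = |-24.1879111111 - (-2.1769120000)| = 22.0109991 eV

Second transition (3 → 2):
ΔE₂ = |E_2 - E_3|
ΔE₂ = |-54.4228000000 - (-24.1879111111)| = 30.2348889 eV

Total energy released:
E_total = ΔE₁ + ΔE₂ = 22.0109991 + 30.2348889 = 52.2459 eV

Note: This equals the direct transition 10 → 2: 52.2459 eV ✓
Energy is conserved regardless of the path taken.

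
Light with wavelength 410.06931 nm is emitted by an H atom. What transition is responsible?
n = 6 → n = 2

First, find the photon energy from the wavelength (hc = 1239.84 eV·nm):
E = hc/λ = 1239.84 eV·nm / 410.06931 nm = 3.0234889 eV

The energy levels of hydrogen satisfy E_n = -13.6057 / n² eV, so an emission n_i → n_f releases
ΔE = 13.6057 × (1/n_f² − 1/n_i²) eV.

Setting ΔE equal to the photon energy:
1/n_f² − 1/n_i² = 3.0234889 / 13.6057 = 0.22222222

Since 1/n_i² must be positive, we need 1/n_f² > 0.22222222, i.e. n_f ≤ 2. For each allowed n_f, solve n_i = (1/n_f² − 0.22222222)^(−1/2) and check whether it is a whole number:
  n_f = 1: 1/n_i² = 1.00000000 − 0.22222222 = 0.77777778 → n_i = 1.134  (not an integer) ✗
  n_f = 2: 1/n_i² = 0.25000000 − 0.22222222 = 0.02777778 → n_i = 6.000  → integer, n_i = 6 ✓

Only n_f = 2 gives an integer upper level, n_i = 6.

The transition is from n = 6 to n = 2 (emission).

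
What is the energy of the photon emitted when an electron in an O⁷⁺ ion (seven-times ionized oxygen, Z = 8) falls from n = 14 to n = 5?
30.3879 eV

The energy levels are E_n = -13.6057 Z² eV / n².

Energy at n = 14: E_14 = -13.6057 × 8² / 14² = -4.4426776 eV
Energy at n = 5: E_5 = -13.6057 × 8² / 5² = -34.8305920 eV

For emission (electron falling to lower state), the photon energy is:
E_photon = E_14 - E_5 = |-4.4426776 - (-34.8305920)|
E_photon = 30.3879 eV

This energy is carried away by the emitted photon.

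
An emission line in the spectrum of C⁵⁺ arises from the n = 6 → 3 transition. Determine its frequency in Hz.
9.8695e+15 Hz

First, find the transition energy:
E_6 = -13.6057 × 6² / 6² = -13.605700 eV
E_3 = -13.6057 × 6² / 3² = -54.422800 eV
|ΔE| = |E_3 - E_6| = 40.817100 eV

Convert to Joules: E = 40.817100 eV × (1.602177 × 10⁻¹⁹ J/eV) = 6.539622e-18 J

Using E = hf:
f = E/h = 6.539622e-18 J / (6.62607 × 10⁻³⁴ J·s)
f = 9.8695e+15 Hz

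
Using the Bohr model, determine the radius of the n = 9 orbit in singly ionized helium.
2.143168 nm (or 21.431677 Å)

The Bohr radius formula is:
r_n = n² a₀ / Z

where a₀ = 0.052917721 nm is the Bohr radius.

For He⁺ (Z = 2) at n = 9:
r_9 = 9² × 0.052917721 nm / 2
r_9 = 81 × 0.052917721 nm / 2
r_9 = 4.2863354 nm / 2
r_9 = 2.143168 nm

The electron orbits at approximately 2.143168 nm from the nucleus.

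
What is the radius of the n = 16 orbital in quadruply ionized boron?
2.709387 nm (or 27.093873 Å)

The Bohr radius formula is:
r_n = n² a₀ / Z

where a₀ = 0.052917721 nm is the Bohr radius.

For B⁴⁺ (Z = 5) at n = 16:
r_16 = 16² × 0.052917721 nm / 5
r_16 = 256 × 0.052917721 nm / 5
r_16 = 13.5469366 nm / 5
r_16 = 2.709387 nm

The electron orbits at approximately 2.709387 nm from the nucleus.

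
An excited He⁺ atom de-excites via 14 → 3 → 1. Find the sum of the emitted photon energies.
54.145133 eV

The energy levels of He⁺ are E_n = -13.6057 × 2² / n² eV.

First transition (14 → 3):
ΔE₁ = |E_3 - E_14|
ΔE₁ = |-6.046977777778 - (-0.277667346939)| = 5.769310431 eV

Second transition (3 → 1):
ΔE₂ = |E_1 - E_3|
ΔE₂ = |-54.422800000000 - (-6.046977777778)| = 48.375822222 eV

Total energy released:
E_total = ΔE₁ + ΔE₂ = 5.769310431 + 48.375822222 = 54.145133 eV

Note: This equals the direct transition 14 → 1: 54.145133 eV ✓
Energy is conserved regardless of the path taken.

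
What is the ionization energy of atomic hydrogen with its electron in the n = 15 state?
0.06 eV

The ionization energy is the energy needed to remove the electron completely (n → ∞).

For hydrogen, E_n = -13.6057 eV / n².

At n = 15: E_15 = -13.6057 / 15² = -0.06047 eV
At n = ∞: E_∞ = 0 eV

Ionization energy = E_∞ - E_15 = 0 - (-0.06047) = 0.06047 eV
Ionization energy ≈ 0.06 eV

This is also called the binding energy of the electron in state n = 15.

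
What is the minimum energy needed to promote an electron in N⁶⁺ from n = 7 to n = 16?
11.001 eV

The energy levels of a hydrogen-like atom are E_n = -13.6057 Z² eV / n².

Energy at n = 7: E_7 = -13.6057 × 7² / 7² = -13.605700 eV
Energy at n = 16: E_16 = -13.6057 × 7² / 16² = -2.604216 eV

The excitation energy is the difference:
ΔE = E_16 - E_7
ΔE = -2.604216 - (-13.605700)
ΔE = 11.001 eV

Since this is positive, energy must be absorbed (photon absorption).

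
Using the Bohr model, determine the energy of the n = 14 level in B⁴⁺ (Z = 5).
-1.735421 eV

For hydrogen-like ions, the energy levels scale with Z²:
E_n = -13.6057 Z² / n² eV

For B⁴⁺ (Z = 5) at n = 14:
E_14 = -13.6057 × 5² / 14²
E_14 = -13.6057 × 25 / 196
E_14 = -340.1425 / 196
E_14 = -1.735421 eV

The energy is 25 times more negative than hydrogen at the same n due to the stronger nuclear charge.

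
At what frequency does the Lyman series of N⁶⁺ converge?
1.61202e+17 Hz

The series limit corresponds to the transition from n = ∞ to n = 1.
This is the highest energy (shortest wavelength) transition in the Lyman series.

E_∞ = 0 eV
E_1 = -13.6057 × 7² / 1² = -666.6793000 eV

Energy at series limit:
ΔE = E_∞ - E_1 = 0 - (-666.6793000) = 666.6793000 eV
E = 666.6793000 eV × (1.602177 × 10⁻¹⁹ J/eV) = 1.0681382e-16 J
f = E/h = 1.0681382e-16 J / (6.62607 × 10⁻³⁴ J·s) = 1.61202e+17 Hz

This energy equals the ionization energy from the n = 1 state of N⁶⁺.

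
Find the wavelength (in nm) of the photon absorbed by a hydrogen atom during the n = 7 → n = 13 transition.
6288.48880 nm

First, find the transition energy using E_n = -13.6057 / n² eV:
E_7 = -13.6057 / 7² = -0.27766734694 eV
E_13 = -13.6057 / 13² = -0.08050710059 eV

Photon energy: |ΔE| = |E_13 - E_7| = 0.19716024635 eV

Convert to wavelength using E = hc/λ with hc = 1239.84 eV·nm:
λ = hc/E = 1239.84 eV·nm / 0.19716024635 eV
λ = 6288.48880 nm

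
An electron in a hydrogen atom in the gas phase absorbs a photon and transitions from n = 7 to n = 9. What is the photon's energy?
0.10970 eV

The energy levels of a hydrogen-like atom are E_n = -13.6057 eV / n².

Energy at n = 7: E_7 = -13.6057 / 7² = -0.27766735 eV
Energy at n = 9: E_9 = -13.6057 / 9² = -0.16797160 eV

The excitation energy is the difference:
ΔE = E_9 - E_7
ΔE = -0.16797160 - (-0.27766735)
ΔE = 0.10970 eV

Since this is positive, energy must be absorbed (photon absorption).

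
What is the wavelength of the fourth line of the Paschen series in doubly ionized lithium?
111.630 nm

The lines of a series are numbered from the longest wavelength (smallest ΔE) outward; the fourth line is the transition from n = n_f + 4 to n_f.
The Paschen series has all transitions ending at n_f = 3.

For Li²⁺ (Z = 3), the fourth line (δ-line) is the jump from n = 7 to n = 3:
E_7 = -13.6057 × 3² / 7² = -2.499006 eV
E_3 = -13.6057 × 3² / 3² = -13.605700 eV
ΔE = E_7 - E_3 = 11.106694 eV

λ = hc/E = 1239.84 eV·nm / 11.106694 eV
λ = 111.630 nm

This is the δ-line of the Paschen series in Li²⁺.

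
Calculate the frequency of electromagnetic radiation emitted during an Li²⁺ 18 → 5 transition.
1.0930e+15 Hz

First, find the transition energy:
E_18 = -13.6057 × 3² / 18² = -0.3779361 eV
E_5 = -13.6057 × 3² / 5² = -4.8980520 eV
|ΔE| = |E_5 - E_18| = 4.5201159 eV

Convert to Joules: E = 4.5201159 eV × (1.602177 × 10⁻¹⁹ J/eV) = 7.242026e-19 J

Using E = hf:
f = E/h = 7.242026e-19 J / (6.62607 × 10⁻³⁴ J·s)
f = 1.0930e+15 Hz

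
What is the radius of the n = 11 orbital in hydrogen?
6.4030 nm (or 64.0304 Å)

The Bohr radius formula is:
r_n = n² a₀ / Z

where a₀ = 0.0529177 nm is the Bohr radius.

For H (Z = 1) at n = 11:
r_11 = 11² × 0.0529177 nm / 1
r_11 = 121 × 0.0529177 nm / 1
r_11 = 6.40304 nm / 1
r_11 = 6.4030 nm

The electron orbits at approximately 6.4030 nm from the nucleus.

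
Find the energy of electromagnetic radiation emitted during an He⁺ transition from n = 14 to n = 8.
0.572689 eV

The energy levels are E_n = -13.6057 Z² eV / n².

Energy at n = 14: E_14 = -13.6057 × 2² / 14² = -0.277667347 eV
Energy at n = 8: E_8 = -13.6057 × 2² / 8² = -0.850356250 eV

For emission (electron falling to lower state), the photon energy is:
E_photon = E_14 - E_8 = |-0.277667347 - (-0.850356250)|
E_photon = 0.572689 eV

This energy is carried away by the emitted photon.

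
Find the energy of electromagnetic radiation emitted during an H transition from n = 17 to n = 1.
13.5586 eV

The energy levels are E_n = -13.6057 eV / n².

Energy at n = 17: E_17 = -13.6057 / 17² = -0.0470785 eV
Energy at n = 1: E_1 = -13.6057 / 1² = -13.6057000 eV

For emission (electron falling to lower state), the photon energy is:
E_photon = E_17 - E_1 = |-0.0470785 - (-13.6057000)|
E_photon = 13.5586 eV

This energy is carried away by the emitted photon.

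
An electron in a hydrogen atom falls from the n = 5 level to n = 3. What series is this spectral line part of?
Paschen series

The spectral series in hydrogen are named based on the final (lower) energy level:
- Lyman series: n_final = 1 (ultraviolet)
- Balmer series: n_final = 2 (visible/near-UV)
- Paschen series: n_final = 3 (infrared)
- Brackett series: n_final = 4 (infrared)
- Pfund series: n_final = 5 (far infrared)

Since this transition ends at n = 3, it belongs to the Paschen series.

For reference, this 5 → 3 line has photon energy
ΔE = 13.6057 eV × (1/3² - 1/5²) = 0.967516444 eV,
corresponding to wavelength λ = hc/ΔE = 1239.84 eV·nm / 0.967516444 eV = 1281.467 nm in the infrared region.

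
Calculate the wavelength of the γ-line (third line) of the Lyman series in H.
97.201614 nm

The lines of a series are numbered from the longest wavelength (smallest ΔE) outward; the third line is the transition from n = n_f + 3 to n_f.
The Lyman series has all transitions ending at n_f = 1.

For H, the third line (γ-line) is the jump from n = 4 to n = 1:
E_4 = -13.6057 / 4² = -0.85035625 eV
E_1 = -13.6057 / 1² = -13.60570000 eV
ΔE = E_4 - E_1 = 12.75534375 eV

λ = hc/E = 1239.84 eV·nm / 12.75534375 eV
λ = 97.201614 nm

This is the γ-line of the Lyman series in H.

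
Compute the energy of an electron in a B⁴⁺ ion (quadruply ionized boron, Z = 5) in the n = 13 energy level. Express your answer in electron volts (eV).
-2.012678 eV

The energy levels of a hydrogen-like atom are given by:
E_n = -13.6057 Z² / n² eV  (with Z = 5 for B⁴⁺)

For n = 13:
E_13 = -13.6057 × 5² / 13²
E_13 = -13.6057 × 25 / 169
E_13 = -2.012678 eV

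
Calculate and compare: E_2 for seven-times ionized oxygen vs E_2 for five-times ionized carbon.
O⁷⁺ at n = 2 (E = -217.69 eV)

Using E_n = -13.6057 Z² / n² eV:

O⁷⁺ (Z = 8) at n = 2:
E = -13.6057 × 8² / 2² = -13.6057 × 64 / 4 = -217.69120 eV

C⁵⁺ (Z = 6) at n = 2:
E = -13.6057 × 6² / 2² = -13.6057 × 36 / 4 = -122.45130 eV

Since -217.69120 eV < -122.45130 eV,
O⁷⁺ at n = 2 is more tightly bound (requires more energy to ionize).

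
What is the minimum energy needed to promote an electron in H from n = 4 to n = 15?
0.78989 eV

The energy levels of a hydrogen-like atom are E_n = -13.6057 eV / n².

Energy at n = 4: E_4 = -13.6057 / 4² = -0.85035625 eV
Energy at n = 15: E_15 = -13.6057 / 15² = -0.06046978 eV

The excitation energy is the difference:
ΔE = E_15 - E_4
ΔE = -0.06046978 - (-0.85035625)
ΔE = 0.78989 eV

Since this is positive, energy must be absorbed (photon absorption).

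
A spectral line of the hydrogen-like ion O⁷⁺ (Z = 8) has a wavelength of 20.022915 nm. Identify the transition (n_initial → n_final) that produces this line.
n = 5 → n = 3

First, find the photon energy from the wavelength (hc = 1239.84 eV·nm):
E = hc/λ = 1239.84 eV·nm / 20.022915 nm = 61.921054 eV

The energy levels of O⁷⁺ satisfy E_n = -13.6057 × 8² / n² eV, so an emission n_i → n_f releases
ΔE = 13.6057 × 8² × (1/n_f² − 1/n_i²) eV.

Setting ΔE equal to the photon energy:
1/n_f² − 1/n_i² = 61.921054 / (13.6057 × 8²) = 0.071111113

Since 1/n_i² must be positive, we need 1/n_f² > 0.071111113, i.e. n_f ≤ 3. For each allowed n_f, solve n_i = (1/n_f² − 0.071111113)^(−1/2) and check whether it is a whole number:
  n_f = 1: 1/n_i² = 1.000000000 − 0.071111113 = 0.928888887 → n_i = 1.038  (not an integer) ✗
  n_f = 2: 1/n_i² = 0.250000000 − 0.071111113 = 0.178888887 → n_i = 2.364  (not an integer) ✗
  n_f = 3: 1/n_i² = 0.111111111 − 0.071111113 = 0.039999998 → n_i = 5.000  → integer, n_i = 5 ✓

Only n_f = 3 gives an integer upper level, n_i = 5.

The transition is from n = 5 to n = 3 (emission).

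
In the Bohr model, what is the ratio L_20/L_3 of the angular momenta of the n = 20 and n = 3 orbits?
6.6667

In the Bohr model, L_n = nℏ, so the ratio is purely the ratio of quantum numbers:

L_20/L_3 = 20ℏ / 3ℏ = 20/3 = 6.6667

The angular momentum scales linearly with n.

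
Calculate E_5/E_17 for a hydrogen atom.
11.5600

Using E_n = -13.6057 Z² / n² eV with Z = 1:

E_5 = -13.6057 / 5² = -13.6057 / 25 = -0.5442280000 eV
E_17 = -13.6057 / 17² = -13.6057 / 289 = -0.0470785467 eV

The ratio is:
E_5/E_17 = (-0.5442280000) / (-0.0470785467)
E_5/E_17 = (-13.6057/25) / (-13.6057/289)
E_5/E_17 = 289/25
E_5/E_17 = 11.5600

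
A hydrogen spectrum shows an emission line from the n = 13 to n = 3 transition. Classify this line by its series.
Paschen series

The spectral series in hydrogen are named based on the final (lower) energy level:
- Lyman series: n_final = 1 (ultraviolet)
- Balmer series: n_final = 2 (visible/near-UV)
- Paschen series: n_final = 3 (infrared)
- Brackett series: n_final = 4 (infrared)
- Pfund series: n_final = 5 (far infrared)

Since this transition ends at n = 3, it belongs to the Paschen series.

For reference, this 13 → 3 line has photon energy
ΔE = 13.6057 eV × (1/3² - 1/13²) = 1.4312373 eV,
corresponding to wavelength λ = hc/ΔE = 1239.84 eV·nm / 1.4312373 eV = 866.271 nm in the infrared region.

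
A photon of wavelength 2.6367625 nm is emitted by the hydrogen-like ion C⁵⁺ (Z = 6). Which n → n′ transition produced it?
n = 5 → n = 1

First, find the photon energy from the wavelength (hc = 1239.84 eV·nm):
E = hc/λ = 1239.84 eV·nm / 2.6367625 nm = 470.21300 eV

The energy levels of C⁵⁺ satisfy E_n = -13.6057 × 6² / n² eV, so an emission n_i → n_f releases
ΔE = 13.6057 × 6² × (1/n_f² − 1/n_i²) eV.

Setting ΔE equal to the photon energy:
1/n_f² − 1/n_i² = 470.21300 / (13.6057 × 6²) = 0.96000002

Since 1/n_i² must be positive, we need 1/n_f² > 0.96000002, i.e. n_f ≤ 1. For each allowed n_f, solve n_i = (1/n_f² − 0.96000002)^(−1/2) and check whether it is a whole number:
  n_f = 1: 1/n_i² = 1.00000000 − 0.96000002 = 0.03999998 → n_i = 5.000  → integer, n_i = 5 ✓

Only n_f = 1 gives an integer upper level, n_i = 5.

The transition is from n = 5 to n = 1 (emission).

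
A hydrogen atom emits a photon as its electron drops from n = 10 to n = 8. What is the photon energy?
0.077 eV

The energy levels are E_n = -13.6057 eV / n².

Energy at n = 10: E_10 = -13.6057 / 10² = -0.136057 eV
Energy at n = 8: E_8 = -13.6057 / 8² = -0.212589 eV

For emission (electron falling to lower state), the photon energy is:
E_photon = E_10 - E_8 = |-0.136057 - (-0.212589)|
E_photon = 0.077 eV

This energy is carried away by the emitted photon.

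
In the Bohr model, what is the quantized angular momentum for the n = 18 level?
1.8982e-33 J·s (or 18ℏ)

In the Bohr model, angular momentum is quantized:
L = nℏ

where ℏ = h/(2π) = 1.054572e-34 J·s

For n = 18:
L = 18 × 1.054572e-34 J·s
L = 1.8982e-33 J·s

This can also be written as L = 18ℏ.
The angular momentum is an integer multiple of the reduced Planck constant.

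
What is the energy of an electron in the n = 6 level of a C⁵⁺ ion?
-13.6057 eV

For hydrogen-like ions, the energy levels scale with Z²:
E_n = -13.6057 Z² / n² eV

For C⁵⁺ (Z = 6) at n = 6:
E_6 = -13.6057 × 6² / 6²
E_6 = -13.6057 × 36 / 36
E_6 = -489.8052 / 36
E_6 = -13.6057 eV

The energy is 36 times more negative than hydrogen at the same n due to the stronger nuclear charge.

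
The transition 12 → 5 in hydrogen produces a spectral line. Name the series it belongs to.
Pfund series

The spectral series in hydrogen are named based on the final (lower) energy level:
- Lyman series: n_final = 1 (ultraviolet)
- Balmer series: n_final = 2 (visible/near-UV)
- Paschen series: n_final = 3 (infrared)
- Brackett series: n_final = 4 (infrared)
- Pfund series: n_final = 5 (far infrared)

Since this transition ends at n = 5, it belongs to the Pfund series.

For reference, this 12 → 5 line has photon energy
ΔE = 13.6057 eV × (1/5² - 1/12²) = 0.44974397 eV,
corresponding to wavelength λ = hc/ΔE = 1239.84 eV·nm / 0.44974397 eV = 2756.77 nm in the far infrared region.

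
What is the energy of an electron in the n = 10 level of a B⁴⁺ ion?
-3.40143 eV

For hydrogen-like ions, the energy levels scale with Z²:
E_n = -13.6057 Z² / n² eV

For B⁴⁺ (Z = 5) at n = 10:
E_10 = -13.6057 × 5² / 10²
E_10 = -13.6057 × 25 / 100
E_10 = -340.1425 / 100
E_10 = -3.40143 eV

The energy is 25 times more negative than hydrogen at the same n due to the stronger nuclear charge.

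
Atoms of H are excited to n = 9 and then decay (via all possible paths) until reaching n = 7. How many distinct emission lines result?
3

The electron can occupy levels n = 7, 8, ..., 9 during de-excitation — that is m = 9 - 7 + 1 = 3 distinct levels.

The number of distinct spectral lines equals the number of ways to choose 2 of these m levels (each pair gives one possible emission transition):

Number of lines = m(m-1)/2 = 3×2/2 = 3

These correspond to all possible transitions between the 3 levels:
9 → 8, 9 → 7, 8 → 7

Each transition produces a photon with a unique energy (and thus wavelength). This count does not depend on Z.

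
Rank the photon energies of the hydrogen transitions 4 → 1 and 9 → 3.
4 → 1

Calculate the energy for each transition:

Transition 4 → 1:
ΔE₁ = |E_1 - E_4| = |-13.6057/1² - (-13.6057/4²)|
ΔE₁ = |-13.60570000 - (-0.85035625)| = 12.75534 eV

Transition 9 → 3:
ΔE₂ = |E_3 - E_9| = |-13.6057/3² - (-13.6057/9²)|
ΔE₂ = |-1.51174444 - (-0.16797160)| = 1.34377 eV

Since 12.75534 eV > 1.34377 eV, the transition 4 → 1 emits the more energetic photon.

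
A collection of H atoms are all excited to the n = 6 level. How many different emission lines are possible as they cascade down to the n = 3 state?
6

The electron can occupy levels n = 3, 4, ..., 6 during de-excitation — that is m = 6 - 3 + 1 = 4 distinct levels.

The number of distinct spectral lines equals the number of ways to choose 2 of these m levels (each pair gives one possible emission transition):

Number of lines = m(m-1)/2 = 4×3/2 = 6

These correspond to all possible transitions between the 4 levels:
6 → 5, 6 → 4, 6 → 3, 5 → 4, 5 → 3, 4 → 3

Each transition produces a photon with a unique energy (and thus wavelength). This count does not depend on Z.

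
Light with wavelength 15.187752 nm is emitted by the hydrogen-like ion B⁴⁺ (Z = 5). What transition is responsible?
n = 10 → n = 2

First, find the photon energy from the wavelength (hc = 1239.84 eV·nm):
E = hc/λ = 1239.84 eV·nm / 15.187752 nm = 81.634201 eV

The energy levels of B⁴⁺ satisfy E_n = -13.6057 × 5² / n² eV, so an emission n_i → n_f releases
ΔE = 13.6057 × 5² × (1/n_f² − 1/n_i²) eV.

Setting ΔE equal to the photon energy:
1/n_f² − 1/n_i² = 81.634201 / (13.6057 × 5²) = 0.24000000

Since 1/n_i² must be positive, we need 1/n_f² > 0.24000000, i.e. n_f ≤ 2. For each allowed n_f, solve n_i = (1/n_f² − 0.24000000)^(−1/2) and check whether it is a whole number:
  n_f = 1: 1/n_i² = 1.00000000 − 0.24000000 = 0.76000000 → n_i = 1.147  (not an integer) ✗
  n_f = 2: 1/n_i² = 0.25000000 − 0.24000000 = 0.01000000 → n_i = 10.000  → integer, n_i = 10 ✓

Only n_f = 2 gives an integer upper level, n_i = 10.

The transition is from n = 10 to n = 2 (emission).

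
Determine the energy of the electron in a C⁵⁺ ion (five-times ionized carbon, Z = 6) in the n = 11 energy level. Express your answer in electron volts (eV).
-4.05 eV

The energy levels of a hydrogen-like atom are given by:
E_n = -13.6057 Z² / n² eV  (with Z = 6 for C⁵⁺)

For n = 11:
E_11 = -13.6057 × 6² / 11²
E_11 = -13.6057 × 36 / 121
E_11 = -4.05 eV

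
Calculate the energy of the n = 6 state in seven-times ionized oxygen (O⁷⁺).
-24.18791 eV

For hydrogen-like ions, the energy levels scale with Z²:
E_n = -13.6057 Z² / n² eV

For O⁷⁺ (Z = 8) at n = 6:
E_6 = -13.6057 × 8² / 6²
E_6 = -13.6057 × 64 / 36
E_6 = -870.7648 / 36
E_6 = -24.18791 eV

The energy is 64 times more negative than hydrogen at the same n due to the stronger nuclear charge.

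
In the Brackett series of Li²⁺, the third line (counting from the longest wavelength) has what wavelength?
240.55 nm

The lines of a series are numbered from the longest wavelength (smallest ΔE) outward; the third line is the transition from n = n_f + 3 to n_f.
The Brackett series has all transitions ending at n_f = 4.

For Li²⁺ (Z = 3), the third line (γ-line) is the jump from n = 7 to n = 4:
E_7 = -13.6057 × 3² / 7² = -2.499006 eV
E_4 = -13.6057 × 3² / 4² = -7.653206 eV
ΔE = E_7 - E_4 = 5.154200 eV

λ = hc/E = 1239.84 eV·nm / 5.154200 eV
λ = 240.55 nm

This is the γ-line of the Brackett series in Li²⁺.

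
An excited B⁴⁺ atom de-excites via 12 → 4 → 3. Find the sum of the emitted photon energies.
35.432 eV

The energy levels of B⁴⁺ are E_n = -13.6057 × 5² / n² eV.

First transition (12 → 4):
ΔE₁ = |E_4 - E_12|
ΔE₁ = |-21.258906250 - (-2.362100694)| = 18.896806 eV

Second transition (4 → 3):
ΔE₂ = |E_3 - E_4|
ΔE₂ = |-37.793611111 - (-21.258906250)| = 16.534705 eV

Total energy released:
E_total = ΔE₁ + ΔE₂ = 18.896806 + 16.534705 = 35.432 eV

Note: This equals the direct transition 12 → 3: 35.432 eV ✓
Energy is conserved regardless of the path taken.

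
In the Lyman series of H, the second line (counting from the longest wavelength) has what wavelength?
102.51733 nm

The lines of a series are numbered from the longest wavelength (smallest ΔE) outward; the second line is the transition from n = n_f + 2 to n_f.
The Lyman series has all transitions ending at n_f = 1.

For H, the second line (β-line) is the jump from n = 3 to n = 1:
E_3 = -13.6057 / 3² = -1.51174444 eV
E_1 = -13.6057 / 1² = -13.60570000 eV
ΔE = E_3 - E_1 = 12.09395556 eV

λ = hc/E = 1239.84 eV·nm / 12.09395556 eV
λ = 102.51733 nm

This is the β-line of the Lyman series in H.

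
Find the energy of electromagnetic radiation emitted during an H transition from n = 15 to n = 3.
1.451275 eV

The energy levels are E_n = -13.6057 eV / n².

Energy at n = 15: E_15 = -13.6057 / 15² = -0.060469778 eV
Energy at n = 3: E_3 = -13.6057 / 3² = -1.511744444 eV

For emission (electron falling to lower state), the photon energy is:
E_photon = E_15 - E_3 = |-0.060469778 - (-1.511744444)|
E_photon = 1.451275 eV

This energy is carried away by the emitted photon.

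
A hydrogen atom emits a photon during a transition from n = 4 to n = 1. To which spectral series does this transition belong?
Lyman series

The spectral series in hydrogen are named based on the final (lower) energy level:
- Lyman series: n_final = 1 (ultraviolet)
- Balmer series: n_final = 2 (visible/near-UV)
- Paschen series: n_final = 3 (infrared)
- Brackett series: n_final = 4 (infrared)
- Pfund series: n_final = 5 (far infrared)

Since this transition ends at n = 1, it belongs to the Lyman series.

For reference, this 4 → 1 line has photon energy
ΔE = 13.6057 eV × (1/1² - 1/4²) = 12.7553 eV,
corresponding to wavelength λ = hc/ΔE = 1239.84 eV·nm / 12.7553 eV = 97.20 nm in the ultraviolet region.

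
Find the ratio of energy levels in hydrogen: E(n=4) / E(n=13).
10.562500

Using E_n = -13.6057 Z² / n² eV with Z = 1:

E_4 = -13.6057 / 4² = -13.6057 / 16 = -0.850356250000 eV
E_13 = -13.6057 / 13² = -13.6057 / 169 = -0.080507100592 eV

The ratio is:
E_4/E_13 = (-0.850356250000) / (-0.080507100592)
E_4/E_13 = (-13.6057/16) / (-13.6057/169)
E_4/E_13 = 169/16
E_4/E_13 = 10.562500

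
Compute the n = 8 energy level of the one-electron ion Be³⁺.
-3.40 eV

For hydrogen-like ions, the energy levels scale with Z²:
E_n = -13.6057 Z² / n² eV

For Be³⁺ (Z = 4) at n = 8:
E_8 = -13.6057 × 4² / 8²
E_8 = -13.6057 × 16 / 64
E_8 = -217.6912 / 64
E_8 = -3.40 eV

The energy is 16 times more negative than hydrogen at the same n due to the stronger nuclear charge.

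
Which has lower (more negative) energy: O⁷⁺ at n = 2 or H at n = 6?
O⁷⁺ at n = 2 (E = -217.69120 eV)

Using E_n = -13.6057 Z² / n² eV:

O⁷⁺ (Z = 8) at n = 2:
E = -13.6057 × 8² / 2² = -13.6057 × 64 / 4 = -217.69120000 eV

H (Z = 1) at n = 6:
E = -13.6057 × 1² / 6² = -13.6057 × 1 / 36 = -0.37793611 eV

Since -217.69120000 eV < -0.37793611 eV,
O⁷⁺ at n = 2 is more tightly bound (requires more energy to ionize).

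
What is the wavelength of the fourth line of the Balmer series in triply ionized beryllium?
25.62933 nm

The lines of a series are numbered from the longest wavelength (smallest ΔE) outward; the fourth line is the transition from n = n_f + 4 to n_f.
The Balmer series has all transitions ending at n_f = 2.

For Be³⁺ (Z = 4), the fourth line (δ-line) is the jump from n = 6 to n = 2:
E_6 = -13.6057 × 4² / 6² = -6.0469778 eV
E_2 = -13.6057 × 4² / 2² = -54.4228000 eV
ΔE = E_6 - E_2 = 48.3758222 eV

λ = hc/E = 1239.84 eV·nm / 48.3758222 eV
λ = 25.62933 nm

This is the δ-line of the Balmer series in Be³⁺.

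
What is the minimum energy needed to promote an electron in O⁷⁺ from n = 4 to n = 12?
48.375822 eV

The energy levels of a hydrogen-like atom are E_n = -13.6057 Z² eV / n².

Energy at n = 4: E_4 = -13.6057 × 8² / 4² = -54.422800000 eV
Energy at n = 12: E_12 = -13.6057 × 8² / 12² = -6.046977778 eV

The excitation energy is the difference:
ΔE = E_12 - E_4
ΔE = -6.046977778 - (-54.422800000)
ΔE = 48.375822 eV

Since this is positive, energy must be absorbed (photon absorption).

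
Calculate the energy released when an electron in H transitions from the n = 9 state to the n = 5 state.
0.3763 eV

The energy levels are E_n = -13.6057 eV / n².

Energy at n = 9: E_9 = -13.6057 / 9² = -0.1679716 eV
Energy at n = 5: E_5 = -13.6057 / 5² = -0.5442280 eV

For emission (electron falling to lower state), the photon energy is:
E_photon = E_9 - E_5 = |-0.1679716 - (-0.5442280)|
E_photon = 0.3763 eV

This energy is carried away by the emitted photon.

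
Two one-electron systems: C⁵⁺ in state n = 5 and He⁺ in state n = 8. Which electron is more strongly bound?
C⁵⁺ at n = 5 (E = -19.59 eV)

Using E_n = -13.6057 Z² / n² eV:

C⁵⁺ (Z = 6) at n = 5:
E = -13.6057 × 6² / 5² = -13.6057 × 36 / 25 = -19.59221 eV

He⁺ (Z = 2) at n = 8:
E = -13.6057 × 2² / 8² = -13.6057 × 4 / 64 = -0.85036 eV

Since -19.59221 eV < -0.85036 eV,
C⁵⁺ at n = 5 is more tightly bound (requires more energy to ionize).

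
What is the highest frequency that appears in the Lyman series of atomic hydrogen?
3.2898e+15 Hz

The series limit corresponds to the transition from n = ∞ to n = 1.
This is the highest energy (shortest wavelength) transition in the Lyman series.

E_∞ = 0 eV
E_1 = -13.6057 / 1² = -13.605700 eV

Energy at series limit:
ΔE = E_∞ - E_1 = 0 - (-13.605700) = 13.605700 eV
E = 13.605700 eV × (1.602177 × 10⁻¹⁹ J/eV) = 2.179874e-18 J
f = E/h = 2.179874e-18 J / (6.62607 × 10⁻³⁴ J·s) = 3.2898e+15 Hz

This energy equals the ionization energy from the n = 1 state of hydrogen.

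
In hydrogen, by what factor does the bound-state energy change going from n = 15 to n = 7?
4.591837

Using E_n = -13.6057 Z² / n² eV with Z = 1:

E_7 = -13.6057 / 7² = -13.6057 / 49 = -0.277667346939 eV
E_15 = -13.6057 / 15² = -13.6057 / 225 = -0.060469777778 eV

The ratio is:
E_7/E_15 = (-0.277667346939) / (-0.060469777778)
E_7/E_15 = (-13.6057/49) / (-13.6057/225)
E_7/E_15 = 225/49
E_7/E_15 = 4.591837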